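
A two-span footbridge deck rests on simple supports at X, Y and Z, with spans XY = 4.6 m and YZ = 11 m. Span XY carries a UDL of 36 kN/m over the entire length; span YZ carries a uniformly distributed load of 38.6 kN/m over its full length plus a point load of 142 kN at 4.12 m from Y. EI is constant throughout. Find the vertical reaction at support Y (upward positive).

R_Y = 584.1 kN

Release continuity at Y by inserting a hinge; the redundant is the internal moment M_Y. The primary structure is two simply-supported spans XY and YZ.
End slopes at the hinge Y, treating each span as simply supported:
  span XY: UDL 36: wL³/(24EI) = 146/EI
  span YZ: UDL 38.6: wL³/(24EI) = 2141/EI
  span YZ: point load 142 at a = 4.12: Pab(L + b)/(6LEI) = 1090/EI
  relative rotation θ_0 = (146 + 3231)/EI = 3377/EI
A unit hogging moment at Y produces rotation L₁/(3EI) + L₂/(3EI) = 5.2/EI.
Slope continuity at Y: θ_0 = M_Y·5.2/EI, so M_Y = 3377/5.2 = 649.4 kN·m (hogging).
Span XY, ΣM about X with M_Y applied at Y: R_Y^{XY}·4.6 = 380.9 + 649.4, so R_Y^{XY} = 224 kN and R_X = 165.6 − 224 = -58.38 kN.
Span YZ, ΣM about Z: R_Y^{YZ}·11 = 3312 + 649.4, so R_Y^{YZ} = 360.2 kN and R_Z = 566.6 − 360.2 = 206.4 kN.
R_Y = 224 + 360.2 = 584.1 kN.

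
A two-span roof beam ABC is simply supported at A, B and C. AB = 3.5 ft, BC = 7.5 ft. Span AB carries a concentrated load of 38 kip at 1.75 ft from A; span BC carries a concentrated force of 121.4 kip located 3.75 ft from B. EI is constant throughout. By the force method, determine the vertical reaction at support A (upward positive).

R_A = -16.52 kip

Release continuity at B by inserting a hinge; the redundant is the internal moment M_B. The primary structure is two simply-supported spans AB and BC.
Rotations at B on the released spans (each span's end-slope, ×1/EI):
  span AB: point load 38 at a = 1.75: Pab(L + a)/(6LEI) = 29.09/EI
  span BC: point load 121.4 at a = 3.75: Pab(L + b)/(6LEI) = 426.8/EI
  relative rotation θ_0 = (29.09 + 426.8)/EI = 455.9/EI
A unit hogging moment at B produces rotation L₁/(3EI) + L₂/(3EI) = 3.667/EI.
Compatibility: M_B·(L₁+L₂)/(3EI) = θ_0, giving M_B = 124.3 kip·ft (hogging).
Span AB, ΣM about A with M_B applied at B: R_B^{AB}·3.5 = 66.5 + 124.3, so R_B^{AB} = 54.52 kip and R_A = 38 − 54.52 = -16.52 kip.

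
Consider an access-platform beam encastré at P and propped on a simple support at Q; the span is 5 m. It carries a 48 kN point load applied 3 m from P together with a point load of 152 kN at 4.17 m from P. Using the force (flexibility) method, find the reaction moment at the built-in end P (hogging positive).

Remove the prop at Q; the released (primary) structure is a cantilever built in at P.
Free-end deflection of the primary structure under the applied loading (downward +):
  point load 48 at a = 3: Pa²(3L − a)/(6EI) = 864/EI
  point load 152 at a = 4.17: Pa²(3L − a)/(6EI) = 4771/EI
  δ_0 = 5635/EI
Tip deflection under a unit load at Q: L³/(3EI) = 41.67/EI.
Compatibility at Q: δ_0 − R_Q·δ_{QQ} = 0, so R_Q = 5635/41.67 = 135.2 kN.
Moment equilibrium about P: M_P = Σ(load moments about P) − R_Q·L = 777.8 − 135.2×5 = 101.7 kN·m.

M_P = 101.7 kN·m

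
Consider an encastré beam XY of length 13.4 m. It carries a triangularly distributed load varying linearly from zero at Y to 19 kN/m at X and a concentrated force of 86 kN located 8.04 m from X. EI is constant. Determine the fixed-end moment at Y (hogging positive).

M_Y = 279.7 kN·m

Take the two fixed-end moments M_X, M_Y as redundants; the released structure is the simple span XY.
Simple-span end rotations at X and Y under the given loads:
  at X: triangular load, peak 19: w₀L³/(45EI) = 1016/EI
  at Y: triangular load, peak 19: 7w₀L³/(360EI) = 888.9/EI
  at X: point load 86 at a = 8.04: Pab(L + b)/(6LEI) = 864.8/EI
  at Y: point load 86 at a = 8.04: Pab(L + a)/(6LEI) = 988.3/EI
  θ_X0 = 1881/EI,  θ_Y0 = 1877/EI
Flexibility coefficients: a unit moment at one end gives L/(3EI) there and L/(6EI) at the far end, so f₁₁ = f₂₂ = 4.467/EI and f₁₂ = f₂₁ = 2.233/EI.
Compatibility — zero rotation at each built-in end:
  4.467 M_X + 2.233 M_Y = 1881
  2.233 M_X + 4.467 M_Y = 1877
Solving the pair gives M_X = 281.2 kN·m and M_Y = 279.7 kN·m (hogging).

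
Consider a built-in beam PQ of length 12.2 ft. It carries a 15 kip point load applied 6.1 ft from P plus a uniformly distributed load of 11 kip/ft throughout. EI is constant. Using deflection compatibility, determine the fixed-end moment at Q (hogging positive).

M_Q = 159.3 kip·ft

Release both end moments; the primary structure is a simply-supported span PQ with redundants M_P and M_Q.
Simple-span end rotations at P and Q under the given loads:
  at P: point load 15 at a = 6.1: Pab(L + b)/(6LEI) = 139.5/EI
  at Q: point load 15 at a = 6.1: Pab(L + a)/(6LEI) = 139.5/EI
  at P: UDL 11: wL³/(24EI) = 832.3/EI
  at Q: UDL 11: wL³/(24EI) = 832.3/EI
  θ_P0 = 971.8/EI,  θ_Q0 = 971.8/EI
Flexibility coefficients: a unit moment at one end gives L/(3EI) there and L/(6EI) at the far end, so f₁₁ = f₂₂ = 4.067/EI and f₁₂ = f₂₁ = 2.033/EI.
Compatibility — zero rotation at each built-in end:
  4.067 M_P + 2.033 M_Q = 971.8
  2.033 M_P + 4.067 M_Q = 971.8
Solving the pair gives M_P = 159.3 kip·ft and M_Q = 159.3 kip·ft (hogging).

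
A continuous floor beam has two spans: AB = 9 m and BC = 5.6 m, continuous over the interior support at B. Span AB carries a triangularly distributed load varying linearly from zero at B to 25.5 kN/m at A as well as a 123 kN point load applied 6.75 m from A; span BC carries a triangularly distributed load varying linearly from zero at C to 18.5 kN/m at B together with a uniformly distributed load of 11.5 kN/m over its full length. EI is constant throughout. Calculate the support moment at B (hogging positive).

M_B = 218.4 kN·m

Insert a hinge at B; M_B is the redundant, and each span becomes simply supported.
Rotations at B on the released spans (each span's end-slope, ×1/EI):
  span AB: triangular load, peak 25.5: 7w₀L³/(360EI) = 361.5/EI
  span AB: point load 123 at a = 6.75: Pab(L + a)/(6LEI) = 544.9/EI
  span BC: triangular load, peak 18.5: w₀L³/(45EI) = 72.2/EI
  span BC: UDL 11.5: wL³/(24EI) = 84.15/EI
  relative rotation θ_0 = (906.3 + 156.3)/EI = 1063/EI
A unit hogging moment at B produces rotation L₁/(3EI) + L₂/(3EI) = 4.867/EI.
Slope continuity at B: θ_0 = M_B·4.867/EI, so M_B = 1063/4.867 = 218.4 kN·m (hogging).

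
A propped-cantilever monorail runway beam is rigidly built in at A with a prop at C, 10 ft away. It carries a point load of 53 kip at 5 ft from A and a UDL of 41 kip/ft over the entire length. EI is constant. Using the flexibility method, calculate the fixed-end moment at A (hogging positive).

M_A = 611.9 kip·ft

Remove the prop at C; the released (primary) structure is a cantilever built in at A.
Deflection at C on the released cantilever, summing each load's contribution:
  point load 53 at a = 5: Pa²(3L − a)/(6EI) = 5521/EI
  UDL 41: wL⁴/(8EI) = 51250/EI
  δ_0 = 56771/EI
Tip deflection under a unit load at C: L³/(3EI) = 333.3/EI.
Compatibility at C: δ_0 − R_C·δ_{CC} = 0, so R_C = 56771/333.3 = 170.3 kip.
Moment equilibrium about A: M_A = Σ(load moments about A) − R_C·L = 2315 − 170.3×10 = 611.9 kip·ft.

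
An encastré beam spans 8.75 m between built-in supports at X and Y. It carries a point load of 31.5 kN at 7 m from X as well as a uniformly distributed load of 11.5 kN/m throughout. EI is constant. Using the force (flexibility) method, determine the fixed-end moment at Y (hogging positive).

Release both end moments; the primary structure is a simply-supported span XY with redundants M_X and M_Y.
End rotations of the released simple span under the applied load (×1/EI):
  at X: point load 31.5 at a = 7: Pab(L + b)/(6LEI) = 77.17/EI
  at Y: point load 31.5 at a = 7: Pab(L + a)/(6LEI) = 115.8/EI
  at X: UDL 11.5: wL³/(24EI) = 321/EI
  at Y: UDL 11.5: wL³/(24EI) = 321/EI
  θ_X0 = 398.2/EI,  θ_Y0 = 436.8/EI
Flexibility coefficients: a unit moment at one end gives L/(3EI) there and L/(6EI) at the far end, so f₁₁ = f₂₂ = 2.917/EI and f₁₂ = f₂₁ = 1.458/EI.
Compatibility — zero rotation at each built-in end:
  2.917 M_X + 1.458 M_Y = 398.2
  1.458 M_X + 2.917 M_Y = 436.8
Solving the pair gives M_X = 82.19 kN·m and M_Y = 108.7 kN·m (hogging).

M_Y = 108.7 kN·m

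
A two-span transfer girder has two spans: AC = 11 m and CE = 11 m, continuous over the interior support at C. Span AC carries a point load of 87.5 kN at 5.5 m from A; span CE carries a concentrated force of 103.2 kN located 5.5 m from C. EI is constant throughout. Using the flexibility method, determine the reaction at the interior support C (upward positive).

R_C = 131.1 kN

Insert a hinge at C; M_C is the redundant, and each span becomes simply supported.
Discontinuity in slope at C on the released structure — sum the simple-span end rotations:
  span AC: point load 87.5 at a = 5.5: Pab(L + a)/(6LEI) = 661.7/EI
  span CE: point load 103.2 at a = 5.5: Pab(L + b)/(6LEI) = 780.5/EI
  relative rotation θ_0 = (661.7 + 780.5)/EI = 1442/EI
A unit hogging moment at C produces rotation L₁/(3EI) + L₂/(3EI) = 7.333/EI.
Compatibility: M_C·(L₁+L₂)/(3EI) = θ_0, giving M_C = 196.7 kN·m (hogging).
Span AC, ΣM about A with M_C applied at C: R_C^{AC}·11 = 481.2 + 196.7, so R_C^{AC} = 61.63 kN and R_A = 87.5 − 61.63 = 25.87 kN.
Span CE, ΣM about E: R_C^{CE}·11 = 567.6 + 196.7, so R_C^{CE} = 69.48 kN and R_E = 103.2 − 69.48 = 33.72 kN.
R_C = 61.63 + 69.48 = 131.1 kN.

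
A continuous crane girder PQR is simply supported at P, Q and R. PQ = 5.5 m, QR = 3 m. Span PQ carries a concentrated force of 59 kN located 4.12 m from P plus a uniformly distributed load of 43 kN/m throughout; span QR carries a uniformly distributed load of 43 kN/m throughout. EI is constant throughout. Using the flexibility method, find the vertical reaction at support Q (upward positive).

Release continuity at Q by inserting a hinge; the redundant is the internal moment M_Q. The primary structure is two simply-supported spans PQ and QR.
Discontinuity in slope at Q on the released structure — sum the simple-span end rotations:
  span PQ: point load 59 at a = 4.12: Pab(L + a)/(6LEI) = 97.79/EI
  span PQ: UDL 43: wL³/(24EI) = 298.1/EI
  span QR: UDL 43: wL³/(24EI) = 48.38/EI
  relative rotation θ_0 = (395.9 + 48.38)/EI = 444.3/EI
A unit hogging moment at Q produces rotation L₁/(3EI) + L₂/(3EI) = 2.833/EI.
Slope continuity at Q: θ_0 = M_Q·2.833/EI, so M_Q = 444.3/2.833 = 156.8 kN·m (hogging).
Span PQ, ΣM about P with M_Q applied at Q: R_Q^{PQ}·5.5 = 893.5 + 156.8, so R_Q^{PQ} = 191 kN and R_P = 295.5 − 191 = 104.5 kN.
Span QR, ΣM about R: R_Q^{QR}·3 = 193.5 + 156.8, so R_Q^{QR} = 116.8 kN and R_R = 129 − 116.8 = 12.24 kN.
R_Q = 191 + 116.8 = 307.7 kN.

R_Q = 307.7 kN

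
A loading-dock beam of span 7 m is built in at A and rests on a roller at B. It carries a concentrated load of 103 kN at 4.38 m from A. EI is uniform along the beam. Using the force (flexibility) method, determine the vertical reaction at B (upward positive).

Take the reaction at B as the redundant and release it; the primary structure is a cantilever fixed at A.
Free-end deflection of the primary structure under the applied loading (downward +):
  point load 103 at a = 4.38: Pa²(3L − a)/(6EI) = 5474/EI
Flexibility coefficient — unit upward force at B: δ_{BB} = L³/(3EI) = 114.3/EI.
Compatibility at B: δ_0 − R_B·δ_{BB} = 0, so R_B = 5474/114.3 = 47.87 kN.

R_B = 47.87 kN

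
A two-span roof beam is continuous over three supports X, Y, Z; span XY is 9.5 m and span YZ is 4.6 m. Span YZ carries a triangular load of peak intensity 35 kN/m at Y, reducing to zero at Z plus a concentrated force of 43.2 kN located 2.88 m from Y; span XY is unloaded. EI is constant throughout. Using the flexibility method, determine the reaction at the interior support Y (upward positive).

Take M_Y as the redundant. Released structure: two simple spans XY and YZ with a hinge at Y.
Discontinuity in slope at Y on the released structure — sum the simple-span end rotations:
  span YZ: triangular load, peak 35: w₀L³/(45EI) = 75.71/EI
  span YZ: point load 43.2 at a = 2.88: Pab(L + b)/(6LEI) = 49/EI
  relative rotation θ_0 = (0 + 124.7)/EI = 124.7/EI
A unit hogging moment at Y produces rotation L₁/(3EI) + L₂/(3EI) = 4.7/EI.
Slope continuity at Y: θ_0 = M_Y·4.7/EI, so M_Y = 124.7/4.7 = 26.53 kN·m (hogging).
Span XY, ΣM about X with M_Y applied at Y: R_Y^{XY}·9.5 = 0 + 26.53, so R_Y^{XY} = 2.793 kN and R_X = 0 − 2.793 = -2.793 kN.
Span YZ, ΣM about Z: R_Y^{YZ}·4.6 = 321.2 + 26.53, so R_Y^{YZ} = 75.59 kN and R_Z = 123.7 − 75.59 = 48.11 kN.
R_Y = 2.793 + 75.59 = 78.38 kN.

R_Y = 78.38 kN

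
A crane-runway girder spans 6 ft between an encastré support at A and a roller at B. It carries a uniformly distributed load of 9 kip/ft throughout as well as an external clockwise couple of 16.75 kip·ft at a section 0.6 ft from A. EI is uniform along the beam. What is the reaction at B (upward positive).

R_B = 21.05 kip

Release the roller at B. Primary structure: cantilever fixed at A.
Primary-structure tip deflection at B by superposition:
  UDL 9: wL⁴/(8EI) = 1458/EI
  clockwise couple 16.75 at a = 0.6: M₀a(2L − a)/(2EI) = 57.28/EI
  δ_0 = 1515/EI
Tip deflection under a unit load at B: L³/(3EI) = 72/EI.
Compatibility at B: δ_0 − R_B·δ_{BB} = 0, so R_B = 1515/72 = 21.05 kip.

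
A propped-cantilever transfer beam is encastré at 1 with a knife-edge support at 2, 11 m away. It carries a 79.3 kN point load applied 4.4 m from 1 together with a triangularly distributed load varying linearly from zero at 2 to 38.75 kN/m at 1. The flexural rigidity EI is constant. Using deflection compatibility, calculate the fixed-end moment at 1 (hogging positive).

Take the reaction at 2 as the redundant and release it; the primary structure is a cantilever fixed at 1.
Downward deflection at the released point 2 due to the loads:
  point load 79.3 at a = 4.4: Pa²(3L − a)/(6EI) = 7318/EI
  triangular load, peak 38.75 at the fixed end: w₀L⁴/(30EI) = 18911/EI
  δ_0 = 26229/EI
Flexibility coefficient — unit upward force at 2: δ_{22} = L³/(3EI) = 443.7/EI.
Compatibility at 2: δ_0 − R_2·δ_{22} = 0, so R_2 = 26229/443.7 = 59.12 kN.
Moment equilibrium about 1: M_1 = Σ(load moments about 1) − R_2·L = 1130 − 59.12×11 = 480.1 kN·m.

M_1 = 480.1 kN·m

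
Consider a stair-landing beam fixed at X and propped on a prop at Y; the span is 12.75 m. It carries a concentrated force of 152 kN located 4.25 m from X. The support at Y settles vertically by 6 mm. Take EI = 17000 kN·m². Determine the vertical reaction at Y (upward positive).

R_Y = 22.37 kN

Remove the prop at Y; the released (primary) structure is a cantilever built in at X.
Downward deflection at the released point Y due to the loads:
  point load 152 at a = 4.25: Pa²(3L − a)/(6EI) = 15558/EI
Tip deflection under a unit load at Y: L³/(3EI) = 690.9/EI.
With EI = 17000 kN·m²: δ_0 = 0.91517 m and δ_{YY} = 0.040641 m/kN.
Compatibility — the beam at Y must follow the support down by 0.006 m: δ_0 − R_Y·δ_{YY} = 0.006, so R_Y = (0.91517 − 0.006)/0.040641 = 22.37 kN.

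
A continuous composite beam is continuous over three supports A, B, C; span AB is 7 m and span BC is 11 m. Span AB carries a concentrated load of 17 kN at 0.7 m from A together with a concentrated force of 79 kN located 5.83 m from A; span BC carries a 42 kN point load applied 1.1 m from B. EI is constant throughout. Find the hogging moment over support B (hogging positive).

M_B = 53.87 kN·m

Release continuity at B by inserting a hinge; the redundant is the internal moment M_B. The primary structure is two simply-supported spans AB and BC.
Rotations at B on the released spans (each span's end-slope, ×1/EI):
  span AB: point load 17 at a = 0.7: Pab(L + a)/(6LEI) = 13.74/EI
  span AB: point load 79 at a = 5.83: Pab(L + a)/(6LEI) = 164.6/EI
  span BC: point load 42 at a = 1.1: Pab(L + b)/(6LEI) = 144.8/EI
  relative rotation θ_0 = (178.4 + 144.8)/EI = 323.2/EI
A unit hogging moment at B produces rotation L₁/(3EI) + L₂/(3EI) = 6/EI.
Slope continuity at B: θ_0 = M_B·6/EI, so M_B = 323.2/6 = 53.87 kN·m (hogging).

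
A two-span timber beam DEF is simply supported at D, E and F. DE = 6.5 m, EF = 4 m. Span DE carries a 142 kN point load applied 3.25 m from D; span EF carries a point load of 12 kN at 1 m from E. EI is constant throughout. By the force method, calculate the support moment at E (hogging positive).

M_E = 110.1 kN·m

Insert a hinge at E; M_E is the redundant, and each span becomes simply supported.
Rotations at E on the released spans (each span's end-slope, ×1/EI):
  span DE: point load 142 at a = 3.25: Pab(L + a)/(6LEI) = 375/EI
  span EF: point load 12 at a = 1: Pab(L + b)/(6LEI) = 10.5/EI
  relative rotation θ_0 = (375 + 10.5)/EI = 385.5/EI
A unit hogging moment at E produces rotation L₁/(3EI) + L₂/(3EI) = 3.5/EI.
Compatibility: M_E·(L₁+L₂)/(3EI) = θ_0, giving M_E = 110.1 kN·m (hogging).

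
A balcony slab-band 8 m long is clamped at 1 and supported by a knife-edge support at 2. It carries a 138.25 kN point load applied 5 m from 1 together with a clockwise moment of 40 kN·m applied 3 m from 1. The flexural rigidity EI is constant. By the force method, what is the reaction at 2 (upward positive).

Remove the prop at 2; the released (primary) structure is a cantilever built in at 1.
Downward deflection at the released point 2 due to the loads:
  point load 138.25 at a = 5: Pa²(3L − a)/(6EI) = 10945/EI
  clockwise couple 40 at a = 3: M₀a(2L − a)/(2EI) = 780/EI
  δ_0 = 11725/EI
Tip deflection under a unit load at 2: L³/(3EI) = 170.7/EI.
The prop prevents deflection at 2: R_2 = δ_0/δ_{22} = 11725/170.7 = 68.7 kN.

R_2 = 68.7 kN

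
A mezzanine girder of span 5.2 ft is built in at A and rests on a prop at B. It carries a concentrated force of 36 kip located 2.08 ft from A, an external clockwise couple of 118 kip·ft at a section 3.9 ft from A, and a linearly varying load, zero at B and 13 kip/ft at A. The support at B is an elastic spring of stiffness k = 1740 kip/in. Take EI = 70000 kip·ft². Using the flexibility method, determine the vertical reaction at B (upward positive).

R_B = 43.08 kip

Remove the prop at B; the released (primary) structure is a cantilever built in at A.
Free-end deflection of the primary structure under the applied loading (downward +):
  point load 36 at a = 2.08: Pa²(3L − a)/(6EI) = 351/EI
  clockwise couple 118 at a = 3.9: M₀a(2L − a)/(2EI) = 1496/EI
  triangular load, peak 13 at the fixed end: w₀L⁴/(30EI) = 316.8/EI
  δ_0 = 2163/EI
Tip deflection under a unit load at B: L³/(3EI) = 46.87/EI.
With EI = 70000 kip·ft²: δ_0 = 0.030906 ft and δ_{BB} = 0.00067 ft/kip.
Compatibility — the spring shortens by R_B/k under the reaction it provides: δ_0 − R_B·δ_{BB} = R_B/k. With 1/k = 1/(1740×12) ft/kip = 0.000048 ft/kip, R_B = δ_0 / (δ_{BB} + 1/k) = 0.030906 / (0.00067 + 0.000048) = 43.08 kip.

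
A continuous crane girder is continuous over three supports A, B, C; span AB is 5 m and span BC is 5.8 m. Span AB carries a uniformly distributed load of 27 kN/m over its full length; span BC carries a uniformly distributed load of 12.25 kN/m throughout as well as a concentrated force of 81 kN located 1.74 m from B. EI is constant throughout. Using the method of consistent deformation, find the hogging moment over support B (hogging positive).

Release continuity at B by inserting a hinge; the redundant is the internal moment M_B. The primary structure is two simply-supported spans AB and BC.
Rotations at B on the released spans (each span's end-slope, ×1/EI):
  span AB: UDL 27: wL³/(24EI) = 140.6/EI
  span BC: UDL 12.25: wL³/(24EI) = 99.59/EI
  span BC: point load 81 at a = 1.74: Pab(L + b)/(6LEI) = 162.1/EI
  relative rotation θ_0 = (140.6 + 261.7)/EI = 402.3/EI
A unit hogging moment at B produces rotation L₁/(3EI) + L₂/(3EI) = 3.6/EI.
Compatibility: M_B·(L₁+L₂)/(3EI) = θ_0, giving M_B = 111.8 kN·m (hogging).

M_B = 111.8 kN·m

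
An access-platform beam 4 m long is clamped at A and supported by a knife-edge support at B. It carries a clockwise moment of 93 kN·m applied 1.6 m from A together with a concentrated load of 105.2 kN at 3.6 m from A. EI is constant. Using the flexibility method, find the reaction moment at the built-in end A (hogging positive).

Choose R_B as the redundant. The primary structure is the cantilever fixed at A.
Primary-structure tip deflection at B by superposition:
  clockwise couple 93 at a = 1.6: M₀a(2L − a)/(2EI) = 476.2/EI
  point load 105.2 at a = 3.6: Pa²(3L − a)/(6EI) = 1909/EI
  δ_0 = 2385/EI
Tip deflection under a unit load at B: L³/(3EI) = 21.33/EI.
Compatibility at B: δ_0 − R_B·δ_{BB} = 0, so R_B = 2385/21.33 = 111.8 kN.
Moment equilibrium about A: M_A = Σ(load moments about A) − R_B·L = 471.7 − 111.8×4 = 24.55 kN·m.

M_A = 24.55 kN·m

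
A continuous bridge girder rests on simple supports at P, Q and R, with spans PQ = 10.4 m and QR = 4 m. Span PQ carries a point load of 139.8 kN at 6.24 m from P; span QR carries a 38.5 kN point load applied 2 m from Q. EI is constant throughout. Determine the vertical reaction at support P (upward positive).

R_P = 35.76 kN

Insert a hinge at Q; M_Q is the redundant, and each span becomes simply supported.
Discontinuity in slope at Q on the released structure — sum the simple-span end rotations:
  span PQ: point load 139.8 at a = 6.24: Pab(L + a)/(6LEI) = 967.7/EI
  span QR: point load 38.5 at a = 2: Pab(L + b)/(6LEI) = 38.5/EI
  relative rotation θ_0 = (967.7 + 38.5)/EI = 1006/EI
A unit hogging moment at Q produces rotation L₁/(3EI) + L₂/(3EI) = 4.8/EI.
Slope continuity at Q: θ_0 = M_Q·4.8/EI, so M_Q = 1006/4.8 = 209.6 kN·m (hogging).
Span PQ, ΣM about P with M_Q applied at Q: R_Q^{PQ}·10.4 = 872.4 + 209.6, so R_Q^{PQ} = 104 kN and R_P = 139.8 − 104 = 35.76 kN.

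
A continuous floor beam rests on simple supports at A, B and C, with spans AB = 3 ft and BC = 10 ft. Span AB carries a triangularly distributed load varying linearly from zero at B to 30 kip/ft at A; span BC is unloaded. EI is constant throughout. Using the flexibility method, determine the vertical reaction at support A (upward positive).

Insert a hinge at B; M_B is the redundant, and each span becomes simply supported.
Discontinuity in slope at B on the released structure — sum the simple-span end rotations:
  span AB: triangular load, peak 30: 7w₀L³/(360EI) = 15.75/EI
  relative rotation θ_0 = (15.75 + 0)/EI = 15.75/EI
A unit hogging moment at B produces rotation L₁/(3EI) + L₂/(3EI) = 4.333/EI.
Slope continuity at B: θ_0 = M_B·4.333/EI, so M_B = 15.75/4.333 = 3.635 kip·ft (hogging).
Span AB, ΣM about A with M_B applied at B: R_B^{AB}·3 = 45 + 3.635, so R_B^{AB} = 16.21 kip and R_A = 45 − 16.21 = 28.79 kip.

R_A = 28.79 kip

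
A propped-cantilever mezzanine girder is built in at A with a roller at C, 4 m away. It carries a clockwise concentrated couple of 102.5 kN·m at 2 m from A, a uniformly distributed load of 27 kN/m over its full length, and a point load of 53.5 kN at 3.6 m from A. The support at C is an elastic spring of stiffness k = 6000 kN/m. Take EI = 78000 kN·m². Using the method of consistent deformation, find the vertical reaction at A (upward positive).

Choose R_C as the redundant. The primary structure is the cantilever fixed at A.
Primary-structure tip deflection at C by superposition:
  clockwise couple 102.5 at a = 2: M₀a(2L − a)/(2EI) = 615/EI
  UDL 27: wL⁴/(8EI) = 864/EI
  point load 53.5 at a = 3.6: Pa²(3L − a)/(6EI) = 970.7/EI
  δ_0 = 2450/EI
Tip deflection under a unit load at C: L³/(3EI) = 21.33/EI.
With EI = 78000 kN·m²: δ_0 = 0.031406 m and δ_{CC} = 0.000274 m/kN.
Compatibility — the spring shortens by R_C/k under the reaction it provides: δ_0 − R_C·δ_{CC} = R_C/k. With 1/k = 0.000167 m/kN, R_C = δ_0 / (δ_{CC} + 1/k) = 0.031406 / (0.000274 + 0.000167) = 71.35 kN.
Vertical equilibrium: R_A = ΣP − R_C = 161.5 − 71.35 = 90.15 kN.

R_A = 90.15 kN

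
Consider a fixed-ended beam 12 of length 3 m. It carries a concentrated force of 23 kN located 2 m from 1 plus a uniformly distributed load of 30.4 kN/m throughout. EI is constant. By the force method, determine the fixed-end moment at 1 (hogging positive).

M_1 = 27.91 kN·m

Take the two fixed-end moments M_1, M_2 as redundants; the released structure is the simple span 12.
Simple-span end rotations at 1 and 2 under the given loads:
  at 1: point load 23 at a = 2: Pab(L + b)/(6LEI) = 10.22/EI
  at 2: point load 23 at a = 2: Pab(L + a)/(6LEI) = 12.78/EI
  at 1: UDL 30.4: wL³/(24EI) = 34.2/EI
  at 2: UDL 30.4: wL³/(24EI) = 34.2/EI
  θ_10 = 44.42/EI,  θ_20 = 46.98/EI
Flexibility coefficients: a unit moment at one end gives L/(3EI) there and L/(6EI) at the far end, so f₁₁ = f₂₂ = 1/EI and f₁₂ = f₂₁ = 0.5/EI.
Compatibility — zero rotation at each built-in end:
  1 M_1 + 0.5 M_2 = 44.42
  0.5 M_1 + 1 M_2 = 46.98
Solving the pair gives M_1 = 27.91 kN·m and M_2 = 33.02 kN·m (hogging).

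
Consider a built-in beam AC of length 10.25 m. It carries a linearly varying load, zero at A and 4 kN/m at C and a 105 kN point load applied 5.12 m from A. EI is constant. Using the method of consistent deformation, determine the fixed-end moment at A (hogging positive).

Take the two fixed-end moments M_A, M_C as redundants; the released structure is the simple span AC.
On the primary (simply-supported) span, the end slopes from the loading are:
  at A: triangular load, peak 4: 7w₀L³/(360EI) = 83.76/EI
  at C: triangular load, peak 4: w₀L³/(45EI) = 95.72/EI
  at A: point load 105 at a = 5.12: Pab(L + b)/(6LEI) = 689.7/EI
  at C: point load 105 at a = 5.12: Pab(L + a)/(6LEI) = 689.2/EI
  θ_A0 = 773.5/EI,  θ_C0 = 785/EI
Flexibility coefficients: a unit moment at one end gives L/(3EI) there and L/(6EI) at the far end, so f₁₁ = f₂₂ = 3.417/EI and f₁₂ = f₂₁ = 1.708/EI.
Compatibility — zero rotation at each built-in end:
  3.417 M_A + 1.708 M_C = 773.5
  1.708 M_A + 3.417 M_C = 785
Solving the pair gives M_A = 148.7 kN·m and M_C = 155.4 kN·m (hogging).

M_A = 148.7 kN·m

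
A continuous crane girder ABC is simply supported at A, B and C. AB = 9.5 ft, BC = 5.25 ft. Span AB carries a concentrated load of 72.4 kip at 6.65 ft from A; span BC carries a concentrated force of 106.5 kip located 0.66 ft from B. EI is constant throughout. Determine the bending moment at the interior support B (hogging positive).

Release continuity at B by inserting a hinge; the redundant is the internal moment M_B. The primary structure is two simply-supported spans AB and BC.
Rotations at B on the released spans (each span's end-slope, ×1/EI):
  span AB: point load 72.4 at a = 6.65: Pab(L + a)/(6LEI) = 388.8/EI
  span BC: point load 106.5 at a = 0.66: Pab(L + b)/(6LEI) = 100.8/EI
  relative rotation θ_0 = (388.8 + 100.8)/EI = 489.6/EI
A unit hogging moment at B produces rotation L₁/(3EI) + L₂/(3EI) = 4.917/EI.
Compatibility: M_B·(L₁+L₂)/(3EI) = θ_0, giving M_B = 99.57 kip·ft (hogging).

M_B = 99.57 kip·ft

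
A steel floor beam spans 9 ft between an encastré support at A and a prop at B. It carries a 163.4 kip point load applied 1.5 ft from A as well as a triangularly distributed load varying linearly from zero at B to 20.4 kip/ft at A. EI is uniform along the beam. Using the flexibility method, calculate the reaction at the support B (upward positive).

R_B = 24.79 kip

Take the reaction at B as the redundant and release it; the primary structure is a cantilever fixed at A.
Free-end deflection of the primary structure under the applied loading (downward +):
  point load 163.4 at a = 1.5: Pa²(3L − a)/(6EI) = 1563/EI
  triangular load, peak 20.4 at the fixed end: w₀L⁴/(30EI) = 4461/EI
  δ_0 = 6024/EI
Flexibility coefficient — unit upward force at B: δ_{BB} = L³/(3EI) = 243/EI.
Compatibility at B: δ_0 − R_B·δ_{BB} = 0, so R_B = 6024/243 = 24.79 kip.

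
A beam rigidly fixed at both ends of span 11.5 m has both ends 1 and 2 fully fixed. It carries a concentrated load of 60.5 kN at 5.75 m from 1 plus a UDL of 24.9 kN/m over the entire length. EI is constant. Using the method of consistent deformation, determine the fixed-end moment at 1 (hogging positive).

M_1 = 361.4 kN·m

Take the two fixed-end moments M_1, M_2 as redundants; the released structure is the simple span 12.
End rotations of the released simple span under the applied load (×1/EI):
  at 1: point load 60.5 at a = 5.75: Pab(L + b)/(6LEI) = 500.1/EI
  at 2: point load 60.5 at a = 5.75: Pab(L + a)/(6LEI) = 500.1/EI
  at 1: UDL 24.9: wL³/(24EI) = 1578/EI
  at 2: UDL 24.9: wL³/(24EI) = 1578/EI
  θ_10 = 2078/EI,  θ_20 = 2078/EI
Flexibility coefficients: a unit moment at one end gives L/(3EI) there and L/(6EI) at the far end, so f₁₁ = f₂₂ = 3.833/EI and f₁₂ = f₂₁ = 1.917/EI.
Compatibility — zero rotation at each built-in end:
  3.833 M_1 + 1.917 M_2 = 2078
  1.917 M_1 + 3.833 M_2 = 2078
Solving the pair gives M_1 = 361.4 kN·m and M_2 = 361.4 kN·m (hogging).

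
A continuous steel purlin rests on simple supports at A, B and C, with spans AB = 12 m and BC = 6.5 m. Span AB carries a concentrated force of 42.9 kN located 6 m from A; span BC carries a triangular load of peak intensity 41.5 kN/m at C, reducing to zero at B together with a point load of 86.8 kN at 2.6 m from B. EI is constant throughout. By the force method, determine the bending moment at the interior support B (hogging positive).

M_B = 136.6 kN·m

Release continuity at B by inserting a hinge; the redundant is the internal moment M_B. The primary structure is two simply-supported spans AB and BC.
Discontinuity in slope at B on the released structure — sum the simple-span end rotations:
  span AB: point load 42.9 at a = 6: Pab(L + a)/(6LEI) = 386.1/EI
  span BC: triangular load, peak 41.5: 7w₀L³/(360EI) = 221.6/EI
  span BC: point load 86.8 at a = 2.6: Pab(L + b)/(6LEI) = 234.7/EI
  relative rotation θ_0 = (386.1 + 456.3)/EI = 842.4/EI
A unit hogging moment at B produces rotation L₁/(3EI) + L₂/(3EI) = 6.167/EI.
Slope continuity at B: θ_0 = M_B·6.167/EI, so M_B = 842.4/6.167 = 136.6 kN·m (hogging).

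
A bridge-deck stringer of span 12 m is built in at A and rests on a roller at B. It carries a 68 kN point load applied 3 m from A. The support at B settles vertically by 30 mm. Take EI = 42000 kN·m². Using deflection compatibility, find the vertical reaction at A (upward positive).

R_A = 64.34 kN

Take the reaction at B as the redundant and release it; the primary structure is a cantilever fixed at A.
Primary-structure tip deflection at B by superposition:
  point load 68 at a = 3: Pa²(3L − a)/(6EI) = 3366/EI
Tip deflection under a unit load at B: L³/(3EI) = 576/EI.
With EI = 42000 kN·m²: δ_0 = 0.080143 m and δ_{BB} = 0.013714 m/kN.
Compatibility — the beam at B must follow the support down by 0.03 m: δ_0 − R_B·δ_{BB} = 0.03, so R_B = (0.080143 − 0.03)/0.013714 = 3.656 kN.
Vertical equilibrium: R_A = ΣP − R_B = 68 − 3.656 = 64.34 kN.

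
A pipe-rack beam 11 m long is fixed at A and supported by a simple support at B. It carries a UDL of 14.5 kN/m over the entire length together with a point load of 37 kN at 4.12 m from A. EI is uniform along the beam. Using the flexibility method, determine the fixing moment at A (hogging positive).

M_A = 296.8 kN·m

Take the reaction at B as the redundant and release it; the primary structure is a cantilever fixed at A.
Free-end deflection of the primary structure under the applied loading (downward +):
  UDL 14.5: wL⁴/(8EI) = 26537/EI
  point load 37 at a = 4.12: Pa²(3L − a)/(6EI) = 3023/EI
  δ_0 = 29560/EI
Tip deflection under a unit load at B: L³/(3EI) = 443.7/EI.
The prop prevents deflection at B: R_B = δ_0/δ_{BB} = 29560/443.7 = 66.63 kN.
Moment equilibrium about A: M_A = Σ(load moments about A) − R_B·L = 1030 − 66.63×11 = 296.8 kN·m.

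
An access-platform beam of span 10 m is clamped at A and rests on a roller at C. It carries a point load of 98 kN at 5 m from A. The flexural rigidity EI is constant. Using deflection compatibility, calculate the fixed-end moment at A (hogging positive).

M_A = 183.8 kN·m

Release the roller at C. Primary structure: cantilever fixed at A.
Deflection at C on the released cantilever, summing each load's contribution:
  point load 98 at a = 5: Pa²(3L − a)/(6EI) = 10208/EI
Flexibility coefficient — unit upward force at C: δ_{CC} = L³/(3EI) = 333.3/EI.
Compatibility at C: δ_0 − R_C·δ_{CC} = 0, so R_C = 10208/333.3 = 30.62 kN.
Moment equilibrium about A: M_A = Σ(load moments about A) − R_C·L = 490 − 30.62×10 = 183.8 kN·m.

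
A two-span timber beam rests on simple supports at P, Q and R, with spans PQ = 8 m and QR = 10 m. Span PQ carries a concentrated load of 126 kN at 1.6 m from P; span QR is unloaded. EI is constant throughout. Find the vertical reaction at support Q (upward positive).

Insert a hinge at Q; M_Q is the redundant, and each span becomes simply supported.
Rotations at Q on the released spans (each span's end-slope, ×1/EI):
  span PQ: point load 126 at a = 1.6: Pab(L + a)/(6LEI) = 258/EI
  relative rotation θ_0 = (258 + 0)/EI = 258/EI
A unit hogging moment at Q produces rotation L₁/(3EI) + L₂/(3EI) = 6/EI.
Slope continuity at Q: θ_0 = M_Q·6/EI, so M_Q = 258/6 = 43.01 kN·m (hogging).
Span PQ, ΣM about P with M_Q applied at Q: R_Q^{PQ}·8 = 201.6 + 43.01, so R_Q^{PQ} = 30.58 kN and R_P = 126 − 30.58 = 95.42 kN.
Span QR, ΣM about R: R_Q^{QR}·10 = 0 + 43.01, so R_Q^{QR} = 4.301 kN and R_R = 0 − 4.301 = -4.301 kN.
R_Q = 30.58 + 4.301 = 34.88 kN.

R_Q = 34.88 kN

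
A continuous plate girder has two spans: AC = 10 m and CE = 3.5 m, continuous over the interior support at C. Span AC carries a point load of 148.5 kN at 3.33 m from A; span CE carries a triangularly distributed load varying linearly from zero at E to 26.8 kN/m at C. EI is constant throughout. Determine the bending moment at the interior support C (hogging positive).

Release continuity at C by inserting a hinge; the redundant is the internal moment M_C. The primary structure is two simply-supported spans AC and CE.
End slopes at the hinge C, treating each span as simply supported:
  span AC: point load 148.5 at a = 3.33: Pab(L + a)/(6LEI) = 732.8/EI
  span CE: triangular load, peak 26.8: w₀L³/(45EI) = 25.53/EI
  relative rotation θ_0 = (732.8 + 25.53)/EI = 758.3/EI
A unit hogging moment at C produces rotation L₁/(3EI) + L₂/(3EI) = 4.5/EI.
Slope continuity at C: θ_0 = M_C·4.5/EI, so M_C = 758.3/4.5 = 168.5 kN·m (hogging).

M_C = 168.5 kN·m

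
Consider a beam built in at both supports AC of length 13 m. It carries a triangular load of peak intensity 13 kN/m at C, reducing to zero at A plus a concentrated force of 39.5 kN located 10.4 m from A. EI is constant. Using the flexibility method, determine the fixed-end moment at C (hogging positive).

Take the two fixed-end moments M_A, M_C as redundants; the released structure is the simple span AC.
End rotations of the released simple span under the applied load (×1/EI):
  at A: triangular load, peak 13: 7w₀L³/(360EI) = 555.4/EI
  at C: triangular load, peak 13: w₀L³/(45EI) = 634.7/EI
  at A: point load 39.5 at a = 10.4: Pab(L + b)/(6LEI) = 213.6/EI
  at C: point load 39.5 at a = 10.4: Pab(L + a)/(6LEI) = 320.4/EI
  θ_A0 = 769/EI,  θ_C0 = 955.1/EI
Flexibility coefficients: a unit moment at one end gives L/(3EI) there and L/(6EI) at the far end, so f₁₁ = f₂₂ = 4.333/EI and f₁₂ = f₂₁ = 2.167/EI.
Compatibility — zero rotation at each built-in end:
  4.333 M_A + 2.167 M_C = 769
  2.167 M_A + 4.333 M_C = 955.1
Solving the pair gives M_A = 89.67 kN·m and M_C = 175.6 kN·m (hogging).

M_C = 175.6 kN·m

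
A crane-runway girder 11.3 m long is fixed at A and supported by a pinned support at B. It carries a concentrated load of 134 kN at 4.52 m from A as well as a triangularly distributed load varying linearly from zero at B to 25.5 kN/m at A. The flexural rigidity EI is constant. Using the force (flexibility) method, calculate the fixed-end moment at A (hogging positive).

M_A = 507.8 kN·m

Choose R_B as the redundant. The primary structure is the cantilever fixed at A.
Free-end deflection of the primary structure under the applied loading (downward +):
  point load 134 at a = 4.52: Pa²(3L − a)/(6EI) = 13405/EI
  triangular load, peak 25.5 at the fixed end: w₀L⁴/(30EI) = 13859/EI
  δ_0 = 27265/EI
Tip deflection under a unit load at B: L³/(3EI) = 481/EI.
The prop prevents deflection at B: R_B = δ_0/δ_{BB} = 27265/481 = 56.69 kN.
Moment equilibrium about A: M_A = Σ(load moments about A) − R_B·L = 1148 − 56.69×11.3 = 507.8 kN·m.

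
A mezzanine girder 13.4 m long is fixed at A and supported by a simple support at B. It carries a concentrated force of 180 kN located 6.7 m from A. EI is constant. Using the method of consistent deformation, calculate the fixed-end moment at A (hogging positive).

Remove the prop at B; the released (primary) structure is a cantilever built in at A.
Free-end deflection of the primary structure under the applied loading (downward +):
  point load 180 at a = 6.7: Pa²(3L − a)/(6EI) = 45114/EI
Tip deflection under a unit load at B: L³/(3EI) = 802/EI.
The prop prevents deflection at B: R_B = δ_0/δ_{BB} = 45114/802 = 56.25 kN.
Moment equilibrium about A: M_A = Σ(load moments about A) − R_B·L = 1206 − 56.25×13.4 = 452.2 kN·m.

M_A = 452.2 kN·m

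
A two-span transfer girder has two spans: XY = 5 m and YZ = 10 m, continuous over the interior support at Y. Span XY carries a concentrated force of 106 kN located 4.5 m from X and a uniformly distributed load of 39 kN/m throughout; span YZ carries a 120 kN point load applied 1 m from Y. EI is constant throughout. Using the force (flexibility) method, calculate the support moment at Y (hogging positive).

Release continuity at Y by inserting a hinge; the redundant is the internal moment M_Y. The primary structure is two simply-supported spans XY and YZ.
Rotations at Y on the released spans (each span's end-slope, ×1/EI):
  span XY: point load 106 at a = 4.5: Pab(L + a)/(6LEI) = 75.53/EI
  span XY: UDL 39: wL³/(24EI) = 203.1/EI
  span YZ: point load 120 at a = 1: Pab(L + b)/(6LEI) = 342/EI
  relative rotation θ_0 = (278.6 + 342)/EI = 620.6/EI
A unit hogging moment at Y produces rotation L₁/(3EI) + L₂/(3EI) = 5/EI.
Compatibility: M_Y·(L₁+L₂)/(3EI) = θ_0, giving M_Y = 124.1 kN·m (hogging).

M_Y = 124.1 kN·m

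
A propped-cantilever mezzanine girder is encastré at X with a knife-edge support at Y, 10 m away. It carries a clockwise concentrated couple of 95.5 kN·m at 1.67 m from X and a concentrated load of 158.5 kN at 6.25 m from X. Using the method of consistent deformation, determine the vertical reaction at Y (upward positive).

Release the roller at Y. Primary structure: cantilever fixed at X.
Free-end deflection of the primary structure under the applied loading (downward +):
  clockwise couple 95.5 at a = 1.67: M₀a(2L − a)/(2EI) = 1462/EI
  point load 158.5 at a = 6.25: Pa²(3L − a)/(6EI) = 24508/EI
  δ_0 = 25969/EI
Flexibility coefficient — unit upward force at Y: δ_{YY} = L³/(3EI) = 333.3/EI.
The prop prevents deflection at Y: R_Y = δ_0/δ_{YY} = 25969/333.3 = 77.91 kN.

R_Y = 77.91 kN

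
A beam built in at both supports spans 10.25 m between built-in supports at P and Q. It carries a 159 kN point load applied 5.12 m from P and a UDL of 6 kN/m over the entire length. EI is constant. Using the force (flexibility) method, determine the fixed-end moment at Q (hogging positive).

Take the two fixed-end moments M_P, M_Q as redundants; the released structure is the simple span PQ.
Simple-span end rotations at P and Q under the given loads:
  at P: point load 159 at a = 5.12: Pab(L + b)/(6LEI) = 1044/EI
  at Q: point load 159 at a = 5.12: Pab(L + a)/(6LEI) = 1044/EI
  at P: UDL 6: wL³/(24EI) = 269.2/EI
  at Q: UDL 6: wL³/(24EI) = 269.2/EI
  θ_P0 = 1314/EI,  θ_Q0 = 1313/EI
Flexibility coefficients: a unit moment at one end gives L/(3EI) there and L/(6EI) at the far end, so f₁₁ = f₂₂ = 3.417/EI and f₁₂ = f₂₁ = 1.708/EI.
Compatibility — zero rotation at each built-in end:
  3.417 M_P + 1.708 M_Q = 1314
  1.708 M_P + 3.417 M_Q = 1313
Solving the pair gives M_P = 256.4 kN·m and M_Q = 256.1 kN·m (hogging).

M_Q = 256.1 kN·m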